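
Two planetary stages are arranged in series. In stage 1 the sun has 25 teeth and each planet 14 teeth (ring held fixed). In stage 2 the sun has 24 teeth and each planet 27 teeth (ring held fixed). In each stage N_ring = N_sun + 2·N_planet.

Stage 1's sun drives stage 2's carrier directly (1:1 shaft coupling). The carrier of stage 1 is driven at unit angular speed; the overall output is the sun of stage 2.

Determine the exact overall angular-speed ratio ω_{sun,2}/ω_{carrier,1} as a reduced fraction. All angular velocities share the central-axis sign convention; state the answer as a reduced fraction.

663/50

Stage 1: N_ring = 25 + 2·14 = 53
Stage 1: 25(ω_s−ω_c) = −53(ω_r−ω_c),  ω_r=0, ω_c=1
Stage 1: ω_s = 1 − (53/25)(0−1) = 78/25
  ⇒ ω_s¹/ω_c¹ = 78/25
Stage 2: N_ring = 24 + 2·27 = 78
Stage 2: 24(ω_s−ω_c) = −78(ω_r−ω_c),  ω_r=0, ω_c=1
Stage 2: ω_s = 1 − (78/24)(0−1) = 17/4
  ⇒ ω_s²/ω_c² = 17/4
Coupling ω_c² = ω_s¹ ⇒ overall = 78/25 × 17/4 = 663/50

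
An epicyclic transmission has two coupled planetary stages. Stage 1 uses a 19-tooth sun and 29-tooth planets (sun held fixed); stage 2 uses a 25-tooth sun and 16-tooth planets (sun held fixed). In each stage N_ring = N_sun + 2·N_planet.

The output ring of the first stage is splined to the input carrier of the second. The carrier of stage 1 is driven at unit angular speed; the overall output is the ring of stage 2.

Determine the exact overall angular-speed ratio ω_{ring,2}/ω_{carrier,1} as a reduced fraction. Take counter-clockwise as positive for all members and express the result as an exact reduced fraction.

Stage 1: N_ring = 19 + 2·29 = 77
Stage 1: 19(ω_s−ω_c) = −77(ω_r−ω_c),  ω_s=0, ω_c=1
Stage 1: ω_r = 1 − (19/77)(0−1) = 96/77
  ⇒ ω_r¹/ω_c¹ = 96/77
Stage 2: N_ring = 25 + 2·16 = 57
Stage 2: 25(ω_s−ω_c) = −57(ω_r−ω_c),  ω_s=0, ω_c=1
Stage 2: ω_r = 1 − (25/57)(0−1) = 82/57
  ⇒ ω_r²/ω_c² = 82/57
Coupling ω_c² = ω_r¹ ⇒ overall = 96/77 × 82/57 = 2624/1463

2624/1463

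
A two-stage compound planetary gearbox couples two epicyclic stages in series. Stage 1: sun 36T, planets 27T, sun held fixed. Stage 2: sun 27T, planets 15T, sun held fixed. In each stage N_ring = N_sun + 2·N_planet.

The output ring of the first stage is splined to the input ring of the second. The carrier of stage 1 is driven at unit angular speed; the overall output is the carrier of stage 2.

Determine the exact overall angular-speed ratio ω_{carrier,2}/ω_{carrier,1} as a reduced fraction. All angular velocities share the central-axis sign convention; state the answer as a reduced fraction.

19/20

Stage 1: N_ring = 36 + 2·27 = 90
Stage 1: 36(ω_s−ω_c) = −90(ω_r−ω_c),  ω_s=0, ω_c=1
Stage 1: ω_r = 1 − (36/90)(0−1) = 7/5
  ⇒ ω_r¹/ω_c¹ = 7/5
Stage 2: N_ring = 27 + 2·15 = 57
Stage 2: 27(ω_s−ω_c) = −57(ω_r−ω_c),  ω_s=0, ω_r=1
Stage 2: 27(0−ω_c) = −57(1−ω_c)  ⇒  84ω_c = 57  ⇒  ω_c = 19/28
  ⇒ ω_c²/ω_r² = 19/28
Coupling ω_r² = ω_r¹ ⇒ overall = 7/5 × 19/28 = 19/20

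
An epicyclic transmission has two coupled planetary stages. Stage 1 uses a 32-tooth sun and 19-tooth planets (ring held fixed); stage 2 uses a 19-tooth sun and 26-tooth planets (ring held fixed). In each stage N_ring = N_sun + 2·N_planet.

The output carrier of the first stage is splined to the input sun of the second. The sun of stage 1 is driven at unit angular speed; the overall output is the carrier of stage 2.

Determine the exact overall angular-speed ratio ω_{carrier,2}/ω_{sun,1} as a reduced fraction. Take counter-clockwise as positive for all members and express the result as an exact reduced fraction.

152/2295

Stage 1: N_ring = 32 + 2·19 = 70
Stage 1: 32(ω_s−ω_c) = −70(ω_r−ω_c),  ω_r=0, ω_s=1
Stage 1: 32(1−ω_c) = −70(0−ω_c)  ⇒  102ω_c = 32  ⇒  ω_c = 16/51
  ⇒ ω_c¹/ω_s¹ = 16/51
Stage 2: N_ring = 19 + 2·26 = 71
Stage 2: 19(ω_s−ω_c) = −71(ω_r−ω_c),  ω_r=0, ω_s=1
Stage 2: 19(1−ω_c) = −71(0−ω_c)  ⇒  90ω_c = 19  ⇒  ω_c = 19/90
  ⇒ ω_c²/ω_s² = 19/90
Coupling ω_s² = ω_c¹ ⇒ overall = 16/51 × 19/90 = 152/2295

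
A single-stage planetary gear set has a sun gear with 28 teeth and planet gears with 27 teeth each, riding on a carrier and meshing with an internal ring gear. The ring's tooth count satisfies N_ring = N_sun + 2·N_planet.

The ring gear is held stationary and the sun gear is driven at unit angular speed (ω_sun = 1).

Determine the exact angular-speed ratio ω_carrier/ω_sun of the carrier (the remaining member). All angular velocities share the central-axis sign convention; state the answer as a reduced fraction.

N_ring = 28 + 2·27 = 82
28(ω_s−ω_c) = −82(ω_r−ω_c),  ω_r=0, ω_s=1
28(1−ω_c) = −82(0−ω_c)  ⇒  110ω_c = 28  ⇒  ω_c = 14/55
ω_c/ω_s = 14/55

14/55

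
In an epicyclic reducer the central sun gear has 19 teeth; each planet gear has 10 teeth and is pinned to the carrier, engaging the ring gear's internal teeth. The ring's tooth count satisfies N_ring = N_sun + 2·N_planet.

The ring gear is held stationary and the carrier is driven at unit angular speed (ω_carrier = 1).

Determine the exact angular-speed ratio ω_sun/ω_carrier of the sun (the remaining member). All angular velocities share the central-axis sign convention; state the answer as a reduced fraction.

58/19

N_ring = 19 + 2·10 = 39
19(ω_s−ω_c) = −39(ω_r−ω_c),  ω_r=0, ω_c=1
ω_s = 1 − (39/19)(0−1) = 58/19
ω_s/ω_c = 58/19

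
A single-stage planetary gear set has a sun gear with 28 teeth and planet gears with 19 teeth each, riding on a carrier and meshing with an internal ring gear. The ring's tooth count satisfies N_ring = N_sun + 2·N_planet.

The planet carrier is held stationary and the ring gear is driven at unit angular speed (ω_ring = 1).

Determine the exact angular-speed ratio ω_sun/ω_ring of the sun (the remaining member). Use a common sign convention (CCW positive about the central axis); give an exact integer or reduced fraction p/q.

N_ring = 28 + 2·19 = 66
28(ω_s−ω_c) = −66(ω_r−ω_c),  ω_c=0, ω_r=1
ω_s = 0 − (66/28)(1−0) = -33/14
ω_s/ω_r = -33/14

-33/14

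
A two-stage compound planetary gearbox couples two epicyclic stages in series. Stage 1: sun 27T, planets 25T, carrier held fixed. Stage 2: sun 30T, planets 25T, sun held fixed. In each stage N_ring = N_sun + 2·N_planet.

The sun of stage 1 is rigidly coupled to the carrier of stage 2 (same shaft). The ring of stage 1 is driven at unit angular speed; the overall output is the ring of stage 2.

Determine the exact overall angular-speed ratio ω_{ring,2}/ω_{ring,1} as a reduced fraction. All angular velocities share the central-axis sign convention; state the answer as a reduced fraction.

Stage 1: N_ring = 27 + 2·25 = 77
Stage 1: 27(ω_s−ω_c) = −77(ω_r−ω_c),  ω_c=0, ω_r=1
Stage 1: ω_s = 0 − (77/27)(1−0) = -77/27
  ⇒ ω_s¹/ω_r¹ = -77/27
Stage 2: N_ring = 30 + 2·25 = 80
Stage 2: 30(ω_s−ω_c) = −80(ω_r−ω_c),  ω_s=0, ω_c=1
Stage 2: ω_r = 1 − (30/80)(0−1) = 11/8
  ⇒ ω_r²/ω_c² = 11/8
Coupling ω_c² = ω_s¹ ⇒ overall = -77/27 × 11/8 = -847/216

-847/216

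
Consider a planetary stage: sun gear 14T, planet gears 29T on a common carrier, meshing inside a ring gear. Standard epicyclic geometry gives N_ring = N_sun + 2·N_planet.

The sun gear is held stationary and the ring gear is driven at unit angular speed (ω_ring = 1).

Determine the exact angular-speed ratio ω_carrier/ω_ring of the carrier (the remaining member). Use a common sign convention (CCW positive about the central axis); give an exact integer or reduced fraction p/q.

36/43

N_ring = 14 + 2·29 = 72
14(ω_s−ω_c) = −72(ω_r−ω_c),  ω_s=0, ω_r=1
14(0−ω_c) = −72(1−ω_c)  ⇒  86ω_c = 72  ⇒  ω_c = 36/43
ω_c/ω_r = 36/43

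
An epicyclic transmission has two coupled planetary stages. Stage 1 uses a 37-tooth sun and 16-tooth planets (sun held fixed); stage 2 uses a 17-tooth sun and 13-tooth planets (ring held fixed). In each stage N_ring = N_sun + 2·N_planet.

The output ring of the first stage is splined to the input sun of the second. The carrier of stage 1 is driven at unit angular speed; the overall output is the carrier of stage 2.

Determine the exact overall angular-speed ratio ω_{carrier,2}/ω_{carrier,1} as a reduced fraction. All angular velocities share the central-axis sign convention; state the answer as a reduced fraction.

Stage 1: N_ring = 37 + 2·16 = 69
Stage 1: 37(ω_s−ω_c) = −69(ω_r−ω_c),  ω_s=0, ω_c=1
Stage 1: ω_r = 1 − (37/69)(0−1) = 106/69
  ⇒ ω_r¹/ω_c¹ = 106/69
Stage 2: N_ring = 17 + 2·13 = 43
Stage 2: 17(ω_s−ω_c) = −43(ω_r−ω_c),  ω_r=0, ω_s=1
Stage 2: 17(1−ω_c) = −43(0−ω_c)  ⇒  60ω_c = 17  ⇒  ω_c = 17/60
  ⇒ ω_c²/ω_s² = 17/60
Coupling ω_s² = ω_r¹ ⇒ overall = 106/69 × 17/60 = 901/2070

901/2070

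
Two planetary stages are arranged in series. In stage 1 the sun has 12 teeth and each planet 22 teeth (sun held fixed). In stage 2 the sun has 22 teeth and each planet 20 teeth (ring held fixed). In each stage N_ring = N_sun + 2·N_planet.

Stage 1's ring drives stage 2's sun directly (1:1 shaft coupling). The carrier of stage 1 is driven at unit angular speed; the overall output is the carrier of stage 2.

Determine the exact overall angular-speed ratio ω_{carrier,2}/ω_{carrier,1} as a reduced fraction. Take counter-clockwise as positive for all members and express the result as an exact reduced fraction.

187/588

Stage 1: N_ring = 12 + 2·22 = 56
Stage 1: 12(ω_s−ω_c) = −56(ω_r−ω_c),  ω_s=0, ω_c=1
Stage 1: ω_r = 1 − (12/56)(0−1) = 17/14
  ⇒ ω_r¹/ω_c¹ = 17/14
Stage 2: N_ring = 22 + 2·20 = 62
Stage 2: 22(ω_s−ω_c) = −62(ω_r−ω_c),  ω_r=0, ω_s=1
Stage 2: 22(1−ω_c) = −62(0−ω_c)  ⇒  84ω_c = 22  ⇒  ω_c = 11/42
  ⇒ ω_c²/ω_s² = 11/42
Coupling ω_s² = ω_r¹ ⇒ overall = 17/14 × 11/42 = 187/588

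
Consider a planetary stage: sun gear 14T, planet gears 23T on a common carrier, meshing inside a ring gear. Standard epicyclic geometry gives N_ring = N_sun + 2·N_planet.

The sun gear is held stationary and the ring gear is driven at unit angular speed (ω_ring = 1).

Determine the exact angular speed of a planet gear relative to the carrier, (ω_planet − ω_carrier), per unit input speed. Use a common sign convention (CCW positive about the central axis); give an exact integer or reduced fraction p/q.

420/851

N_ring = 14 + 2·23 = 60
14(ω_s−ω_c) = −60(ω_r−ω_c),  ω_s=0, ω_r=1
14(0−ω_c) = −60(1−ω_c)  ⇒  74ω_c = 60  ⇒  ω_c = 30/37
sun–planet: 14·(0−30/37) = −23·(ω_p−ω_c)  ⇒  ω_p−ω_c = −(14/23)·(-30/37) = 420/851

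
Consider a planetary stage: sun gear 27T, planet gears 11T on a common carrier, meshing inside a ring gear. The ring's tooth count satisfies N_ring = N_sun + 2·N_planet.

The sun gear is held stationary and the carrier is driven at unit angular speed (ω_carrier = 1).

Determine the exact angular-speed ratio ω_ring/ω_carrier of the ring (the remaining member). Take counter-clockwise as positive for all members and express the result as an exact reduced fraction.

76/49

N_ring = 27 + 2·11 = 49
27(ω_s−ω_c) = −49(ω_r−ω_c),  ω_s=0, ω_c=1
ω_r = 1 − (27/49)(0−1) = 76/49
ω_r/ω_c = 76/49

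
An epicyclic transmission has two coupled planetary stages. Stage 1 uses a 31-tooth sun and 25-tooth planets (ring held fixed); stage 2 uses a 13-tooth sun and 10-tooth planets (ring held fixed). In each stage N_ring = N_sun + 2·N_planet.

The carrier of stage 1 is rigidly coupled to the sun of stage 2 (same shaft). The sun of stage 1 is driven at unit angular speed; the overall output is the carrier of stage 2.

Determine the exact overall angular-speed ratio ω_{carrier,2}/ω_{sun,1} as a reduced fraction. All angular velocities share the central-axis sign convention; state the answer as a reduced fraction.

403/5152

Stage 1: N_ring = 31 + 2·25 = 81
Stage 1: 31(ω_s−ω_c) = −81(ω_r−ω_c),  ω_r=0, ω_s=1
Stage 1: 31(1−ω_c) = −81(0−ω_c)  ⇒  112ω_c = 31  ⇒  ω_c = 31/112
  ⇒ ω_c¹/ω_s¹ = 31/112
Stage 2: N_ring = 13 + 2·10 = 33
Stage 2: 13(ω_s−ω_c) = −33(ω_r−ω_c),  ω_r=0, ω_s=1
Stage 2: 13(1−ω_c) = −33(0−ω_c)  ⇒  46ω_c = 13  ⇒  ω_c = 13/46
  ⇒ ω_c²/ω_s² = 13/46
Coupling ω_s² = ω_c¹ ⇒ overall = 31/112 × 13/46 = 403/5152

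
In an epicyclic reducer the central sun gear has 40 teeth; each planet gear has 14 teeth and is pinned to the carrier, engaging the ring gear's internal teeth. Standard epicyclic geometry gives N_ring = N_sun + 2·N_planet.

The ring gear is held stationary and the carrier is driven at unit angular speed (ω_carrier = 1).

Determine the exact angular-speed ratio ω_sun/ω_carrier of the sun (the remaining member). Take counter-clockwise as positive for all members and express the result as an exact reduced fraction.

N_ring = 40 + 2·14 = 68
40(ω_s−ω_c) = −68(ω_r−ω_c),  ω_r=0, ω_c=1
ω_s = 1 − (68/40)(0−1) = 27/10
ω_s/ω_c = 27/10

27/10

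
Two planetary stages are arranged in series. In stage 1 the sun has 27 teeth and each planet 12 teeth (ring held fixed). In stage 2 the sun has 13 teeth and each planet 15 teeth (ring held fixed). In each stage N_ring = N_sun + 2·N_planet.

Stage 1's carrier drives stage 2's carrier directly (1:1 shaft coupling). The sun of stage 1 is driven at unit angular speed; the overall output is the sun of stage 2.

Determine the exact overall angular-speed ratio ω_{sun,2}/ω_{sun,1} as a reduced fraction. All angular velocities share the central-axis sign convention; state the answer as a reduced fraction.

Stage 1: N_ring = 27 + 2·12 = 51
Stage 1: 27(ω_s−ω_c) = −51(ω_r−ω_c),  ω_r=0, ω_s=1
Stage 1: 27(1−ω_c) = −51(0−ω_c)  ⇒  78ω_c = 27  ⇒  ω_c = 9/26
  ⇒ ω_c¹/ω_s¹ = 9/26
Stage 2: N_ring = 13 + 2·15 = 43
Stage 2: 13(ω_s−ω_c) = −43(ω_r−ω_c),  ω_r=0, ω_c=1
Stage 2: ω_s = 1 − (43/13)(0−1) = 56/13
  ⇒ ω_s²/ω_c² = 56/13
Coupling ω_c² = ω_c¹ ⇒ overall = 9/26 × 56/13 = 252/169

252/169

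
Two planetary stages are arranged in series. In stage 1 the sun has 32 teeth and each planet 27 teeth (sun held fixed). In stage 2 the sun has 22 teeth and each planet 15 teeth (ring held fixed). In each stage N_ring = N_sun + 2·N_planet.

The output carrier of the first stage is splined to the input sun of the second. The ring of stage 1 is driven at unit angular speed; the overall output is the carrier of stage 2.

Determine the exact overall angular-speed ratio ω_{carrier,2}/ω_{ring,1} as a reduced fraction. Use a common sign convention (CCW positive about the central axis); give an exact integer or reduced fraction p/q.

473/2183

Stage 1: N_ring = 32 + 2·27 = 86
Stage 1: 32(ω_s−ω_c) = −86(ω_r−ω_c),  ω_s=0, ω_r=1
Stage 1: 32(0−ω_c) = −86(1−ω_c)  ⇒  118ω_c = 86  ⇒  ω_c = 43/59
  ⇒ ω_c¹/ω_r¹ = 43/59
Stage 2: N_ring = 22 + 2·15 = 52
Stage 2: 22(ω_s−ω_c) = −52(ω_r−ω_c),  ω_r=0, ω_s=1
Stage 2: 22(1−ω_c) = −52(0−ω_c)  ⇒  74ω_c = 22  ⇒  ω_c = 11/37
  ⇒ ω_c²/ω_s² = 11/37
Coupling ω_s² = ω_c¹ ⇒ overall = 43/59 × 11/37 = 473/2183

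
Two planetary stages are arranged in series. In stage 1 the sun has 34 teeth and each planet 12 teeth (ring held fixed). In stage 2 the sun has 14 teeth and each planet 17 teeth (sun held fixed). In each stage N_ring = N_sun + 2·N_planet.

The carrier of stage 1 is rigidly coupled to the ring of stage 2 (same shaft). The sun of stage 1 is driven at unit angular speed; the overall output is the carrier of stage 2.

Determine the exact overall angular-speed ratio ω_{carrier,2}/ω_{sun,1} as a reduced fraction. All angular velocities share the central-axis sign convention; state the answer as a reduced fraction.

Stage 1: N_ring = 34 + 2·12 = 58
Stage 1: 34(ω_s−ω_c) = −58(ω_r−ω_c),  ω_r=0, ω_s=1
Stage 1: 34(1−ω_c) = −58(0−ω_c)  ⇒  92ω_c = 34  ⇒  ω_c = 17/46
  ⇒ ω_c¹/ω_s¹ = 17/46
Stage 2: N_ring = 14 + 2·17 = 48
Stage 2: 14(ω_s−ω_c) = −48(ω_r−ω_c),  ω_s=0, ω_r=1
Stage 2: 14(0−ω_c) = −48(1−ω_c)  ⇒  62ω_c = 48  ⇒  ω_c = 24/31
  ⇒ ω_c²/ω_r² = 24/31
Coupling ω_r² = ω_c¹ ⇒ overall = 17/46 × 24/31 = 204/713

204/713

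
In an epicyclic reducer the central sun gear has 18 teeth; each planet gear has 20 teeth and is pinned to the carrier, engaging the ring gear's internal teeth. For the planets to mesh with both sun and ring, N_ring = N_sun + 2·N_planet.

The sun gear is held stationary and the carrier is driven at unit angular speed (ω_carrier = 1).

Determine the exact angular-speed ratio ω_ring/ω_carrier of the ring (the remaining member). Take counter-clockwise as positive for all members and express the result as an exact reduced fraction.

38/29

N_ring = 18 + 2·20 = 58
18(ω_s−ω_c) = −58(ω_r−ω_c),  ω_s=0, ω_c=1
ω_r = 1 − (18/58)(0−1) = 38/29
ω_r/ω_c = 38/29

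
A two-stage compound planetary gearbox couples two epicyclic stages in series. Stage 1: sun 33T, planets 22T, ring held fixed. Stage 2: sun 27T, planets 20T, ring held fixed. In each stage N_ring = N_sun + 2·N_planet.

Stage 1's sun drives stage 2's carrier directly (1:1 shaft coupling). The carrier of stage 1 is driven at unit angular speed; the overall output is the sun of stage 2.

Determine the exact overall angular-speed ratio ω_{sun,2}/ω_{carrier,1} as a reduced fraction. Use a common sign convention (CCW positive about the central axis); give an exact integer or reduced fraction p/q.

940/81

Stage 1: N_ring = 33 + 2·22 = 77
Stage 1: 33(ω_s−ω_c) = −77(ω_r−ω_c),  ω_r=0, ω_c=1
Stage 1: ω_s = 1 − (77/33)(0−1) = 10/3
  ⇒ ω_s¹/ω_c¹ = 10/3
Stage 2: N_ring = 27 + 2·20 = 67
Stage 2: 27(ω_s−ω_c) = −67(ω_r−ω_c),  ω_r=0, ω_c=1
Stage 2: ω_s = 1 − (67/27)(0−1) = 94/27
  ⇒ ω_s²/ω_c² = 94/27
Coupling ω_c² = ω_s¹ ⇒ overall = 10/3 × 94/27 = 940/81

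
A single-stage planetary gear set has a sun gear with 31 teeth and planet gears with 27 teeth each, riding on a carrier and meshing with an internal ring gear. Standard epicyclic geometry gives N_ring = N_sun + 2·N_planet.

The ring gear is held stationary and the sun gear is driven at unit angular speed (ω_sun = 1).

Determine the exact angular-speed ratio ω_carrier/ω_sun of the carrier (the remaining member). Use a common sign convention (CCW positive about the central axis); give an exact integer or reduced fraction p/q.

N_ring = 31 + 2·27 = 85
31(ω_s−ω_c) = −85(ω_r−ω_c),  ω_r=0, ω_s=1
31(1−ω_c) = −85(0−ω_c)  ⇒  116ω_c = 31  ⇒  ω_c = 31/116
ω_c/ω_s = 31/116

31/116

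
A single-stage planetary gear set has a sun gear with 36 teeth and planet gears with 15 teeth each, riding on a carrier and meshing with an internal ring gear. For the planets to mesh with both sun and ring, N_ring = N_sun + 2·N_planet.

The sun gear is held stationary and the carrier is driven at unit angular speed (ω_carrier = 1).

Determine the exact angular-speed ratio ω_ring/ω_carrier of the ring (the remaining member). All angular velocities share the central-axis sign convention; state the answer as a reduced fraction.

N_ring = 36 + 2·15 = 66
36(ω_s−ω_c) = −66(ω_r−ω_c),  ω_s=0, ω_c=1
ω_r = 1 − (36/66)(0−1) = 17/11
ω_r/ω_c = 17/11

17/11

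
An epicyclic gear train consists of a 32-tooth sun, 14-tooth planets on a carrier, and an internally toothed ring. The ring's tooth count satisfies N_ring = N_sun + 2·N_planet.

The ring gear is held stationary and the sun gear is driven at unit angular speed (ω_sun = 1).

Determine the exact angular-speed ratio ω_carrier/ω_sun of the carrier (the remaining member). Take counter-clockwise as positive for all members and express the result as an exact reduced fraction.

N_ring = 32 + 2·14 = 60
32(ω_s−ω_c) = −60(ω_r−ω_c),  ω_r=0, ω_s=1
32(1−ω_c) = −60(0−ω_c)  ⇒  92ω_c = 32  ⇒  ω_c = 8/23
ω_c/ω_s = 8/23

8/23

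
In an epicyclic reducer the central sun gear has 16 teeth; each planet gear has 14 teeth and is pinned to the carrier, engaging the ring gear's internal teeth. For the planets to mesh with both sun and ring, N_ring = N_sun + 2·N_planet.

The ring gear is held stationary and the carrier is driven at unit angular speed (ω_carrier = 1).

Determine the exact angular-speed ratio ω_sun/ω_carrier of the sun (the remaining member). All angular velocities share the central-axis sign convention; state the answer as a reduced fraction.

N_ring = 16 + 2·14 = 44
16(ω_s−ω_c) = −44(ω_r−ω_c),  ω_r=0, ω_c=1
ω_s = 1 − (44/16)(0−1) = 15/4
ω_s/ω_c = 15/4

15/4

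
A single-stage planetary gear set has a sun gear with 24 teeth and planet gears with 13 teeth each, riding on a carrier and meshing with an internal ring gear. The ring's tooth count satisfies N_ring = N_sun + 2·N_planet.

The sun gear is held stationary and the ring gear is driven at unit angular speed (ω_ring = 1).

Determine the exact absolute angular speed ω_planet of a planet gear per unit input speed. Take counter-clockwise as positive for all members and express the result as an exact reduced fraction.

25/13

N_ring = 24 + 2·13 = 50
24(ω_s−ω_c) = −50(ω_r−ω_c),  ω_s=0, ω_r=1
24(0−ω_c) = −50(1−ω_c)  ⇒  74ω_c = 50  ⇒  ω_c = 25/37
sun–planet: 24·(0−25/37) = −13·(ω_p−ω_c)  ⇒  ω_p−ω_c = −(24/13)·(-25/37) = 600/481
ω_p = 25/37 + 600/481 = 25/13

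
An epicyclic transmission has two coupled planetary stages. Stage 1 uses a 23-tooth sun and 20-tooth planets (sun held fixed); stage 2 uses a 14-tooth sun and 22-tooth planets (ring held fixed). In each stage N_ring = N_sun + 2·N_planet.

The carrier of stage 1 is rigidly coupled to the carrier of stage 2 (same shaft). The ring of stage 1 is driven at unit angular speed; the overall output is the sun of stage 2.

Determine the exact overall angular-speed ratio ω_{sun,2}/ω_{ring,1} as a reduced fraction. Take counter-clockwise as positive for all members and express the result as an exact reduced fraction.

Stage 1: N_ring = 23 + 2·20 = 63
Stage 1: 23(ω_s−ω_c) = −63(ω_r−ω_c),  ω_s=0, ω_r=1
Stage 1: 23(0−ω_c) = −63(1−ω_c)  ⇒  86ω_c = 63  ⇒  ω_c = 63/86
  ⇒ ω_c¹/ω_r¹ = 63/86
Stage 2: N_ring = 14 + 2·22 = 58
Stage 2: 14(ω_s−ω_c) = −58(ω_r−ω_c),  ω_r=0, ω_c=1
Stage 2: ω_s = 1 − (58/14)(0−1) = 36/7
  ⇒ ω_s²/ω_c² = 36/7
Coupling ω_c² = ω_c¹ ⇒ overall = 63/86 × 36/7 = 162/43

162/43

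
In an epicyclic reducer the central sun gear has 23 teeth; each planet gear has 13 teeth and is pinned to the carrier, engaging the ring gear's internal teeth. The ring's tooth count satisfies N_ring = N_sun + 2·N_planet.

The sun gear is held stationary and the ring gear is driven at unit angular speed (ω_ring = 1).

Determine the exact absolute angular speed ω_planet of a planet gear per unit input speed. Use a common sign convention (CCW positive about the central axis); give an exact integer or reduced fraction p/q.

N_ring = 23 + 2·13 = 49
23(ω_s−ω_c) = −49(ω_r−ω_c),  ω_s=0, ω_r=1
23(0−ω_c) = −49(1−ω_c)  ⇒  72ω_c = 49  ⇒  ω_c = 49/72
sun–planet: 23·(0−49/72) = −13·(ω_p−ω_c)  ⇒  ω_p−ω_c = −(23/13)·(-49/72) = 1127/936
ω_p = 49/72 + 1127/936 = 49/26

49/26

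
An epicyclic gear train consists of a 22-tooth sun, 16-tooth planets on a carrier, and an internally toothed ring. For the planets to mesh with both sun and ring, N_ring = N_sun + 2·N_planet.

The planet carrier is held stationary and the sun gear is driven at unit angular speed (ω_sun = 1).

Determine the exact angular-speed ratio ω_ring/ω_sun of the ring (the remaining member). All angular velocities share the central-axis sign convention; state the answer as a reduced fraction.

N_ring = 22 + 2·16 = 54
22(ω_s−ω_c) = −54(ω_r−ω_c),  ω_c=0, ω_s=1
ω_r = 0 − (22/54)(1−0) = -11/27
ω_r/ω_s = -11/27

-11/27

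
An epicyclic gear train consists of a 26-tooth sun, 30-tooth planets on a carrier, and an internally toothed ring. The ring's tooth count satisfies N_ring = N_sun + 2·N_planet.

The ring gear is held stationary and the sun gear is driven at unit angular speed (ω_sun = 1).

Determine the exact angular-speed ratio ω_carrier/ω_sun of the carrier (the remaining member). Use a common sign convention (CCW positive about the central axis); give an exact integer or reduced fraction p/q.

13/56

N_ring = 26 + 2·30 = 86
26(ω_s−ω_c) = −86(ω_r−ω_c),  ω_r=0, ω_s=1
26(1−ω_c) = −86(0−ω_c)  ⇒  112ω_c = 26  ⇒  ω_c = 13/56
ω_c/ω_s = 13/56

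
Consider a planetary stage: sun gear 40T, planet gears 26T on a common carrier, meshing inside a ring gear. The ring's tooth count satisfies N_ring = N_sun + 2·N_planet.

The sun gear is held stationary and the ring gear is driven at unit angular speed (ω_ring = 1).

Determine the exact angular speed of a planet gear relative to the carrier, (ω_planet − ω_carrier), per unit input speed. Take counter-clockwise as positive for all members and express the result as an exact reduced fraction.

N_ring = 40 + 2·26 = 92
40(ω_s−ω_c) = −92(ω_r−ω_c),  ω_s=0, ω_r=1
40(0−ω_c) = −92(1−ω_c)  ⇒  132ω_c = 92  ⇒  ω_c = 23/33
sun–planet: 40·(0−23/33) = −26·(ω_p−ω_c)  ⇒  ω_p−ω_c = −(40/26)·(-23/33) = 460/429

460/429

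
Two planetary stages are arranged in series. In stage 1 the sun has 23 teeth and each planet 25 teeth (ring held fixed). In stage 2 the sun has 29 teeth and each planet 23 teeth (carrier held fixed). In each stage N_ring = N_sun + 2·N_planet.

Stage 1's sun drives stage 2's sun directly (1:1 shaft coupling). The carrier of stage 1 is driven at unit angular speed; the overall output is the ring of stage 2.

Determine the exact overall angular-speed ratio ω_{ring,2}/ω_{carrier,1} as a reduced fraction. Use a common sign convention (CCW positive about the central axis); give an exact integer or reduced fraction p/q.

Stage 1: N_ring = 23 + 2·25 = 73
Stage 1: 23(ω_s−ω_c) = −73(ω_r−ω_c),  ω_r=0, ω_c=1
Stage 1: ω_s = 1 − (73/23)(0−1) = 96/23
  ⇒ ω_s¹/ω_c¹ = 96/23
Stage 2: N_ring = 29 + 2·23 = 75
Stage 2: 29(ω_s−ω_c) = −75(ω_r−ω_c),  ω_c=0, ω_s=1
Stage 2: ω_r = 0 − (29/75)(1−0) = -29/75
  ⇒ ω_r²/ω_s² = -29/75
Coupling ω_s² = ω_s¹ ⇒ overall = 96/23 × -29/75 = -928/575

-928/575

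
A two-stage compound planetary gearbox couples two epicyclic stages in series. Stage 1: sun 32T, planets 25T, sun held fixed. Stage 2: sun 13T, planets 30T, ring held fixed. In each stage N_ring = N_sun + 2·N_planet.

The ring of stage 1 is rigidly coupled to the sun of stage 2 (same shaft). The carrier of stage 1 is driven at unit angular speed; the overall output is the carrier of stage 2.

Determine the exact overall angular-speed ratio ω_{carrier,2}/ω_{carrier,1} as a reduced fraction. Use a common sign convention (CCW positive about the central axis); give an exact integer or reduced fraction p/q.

741/3526

Stage 1: N_ring = 32 + 2·25 = 82
Stage 1: 32(ω_s−ω_c) = −82(ω_r−ω_c),  ω_s=0, ω_c=1
Stage 1: ω_r = 1 − (32/82)(0−1) = 57/41
  ⇒ ω_r¹/ω_c¹ = 57/41
Stage 2: N_ring = 13 + 2·30 = 73
Stage 2: 13(ω_s−ω_c) = −73(ω_r−ω_c),  ω_r=0, ω_s=1
Stage 2: 13(1−ω_c) = −73(0−ω_c)  ⇒  86ω_c = 13  ⇒  ω_c = 13/86
  ⇒ ω_c²/ω_s² = 13/86
Coupling ω_s² = ω_r¹ ⇒ overall = 57/41 × 13/86 = 741/3526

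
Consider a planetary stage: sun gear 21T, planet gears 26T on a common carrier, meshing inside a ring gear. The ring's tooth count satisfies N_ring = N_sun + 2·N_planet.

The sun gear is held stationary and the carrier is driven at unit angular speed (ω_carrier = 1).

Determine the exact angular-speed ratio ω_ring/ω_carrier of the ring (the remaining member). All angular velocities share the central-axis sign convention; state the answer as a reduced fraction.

N_ring = 21 + 2·26 = 73
21(ω_s−ω_c) = −73(ω_r−ω_c),  ω_s=0, ω_c=1
ω_r = 1 − (21/73)(0−1) = 94/73
ω_r/ω_c = 94/73

94/73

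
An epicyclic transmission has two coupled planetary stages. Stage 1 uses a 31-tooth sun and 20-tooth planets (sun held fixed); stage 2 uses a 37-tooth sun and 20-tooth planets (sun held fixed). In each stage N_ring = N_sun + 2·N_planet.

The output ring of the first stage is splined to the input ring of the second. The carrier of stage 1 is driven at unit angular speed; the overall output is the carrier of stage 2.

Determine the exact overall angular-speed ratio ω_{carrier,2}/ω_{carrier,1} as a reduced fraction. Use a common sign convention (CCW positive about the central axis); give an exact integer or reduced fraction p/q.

Stage 1: N_ring = 31 + 2·20 = 71
Stage 1: 31(ω_s−ω_c) = −71(ω_r−ω_c),  ω_s=0, ω_c=1
Stage 1: ω_r = 1 − (31/71)(0−1) = 102/71
  ⇒ ω_r¹/ω_c¹ = 102/71
Stage 2: N_ring = 37 + 2·20 = 77
Stage 2: 37(ω_s−ω_c) = −77(ω_r−ω_c),  ω_s=0, ω_r=1
Stage 2: 37(0−ω_c) = −77(1−ω_c)  ⇒  114ω_c = 77  ⇒  ω_c = 77/114
  ⇒ ω_c²/ω_r² = 77/114
Coupling ω_r² = ω_r¹ ⇒ overall = 102/71 × 77/114 = 1309/1349

1309/1349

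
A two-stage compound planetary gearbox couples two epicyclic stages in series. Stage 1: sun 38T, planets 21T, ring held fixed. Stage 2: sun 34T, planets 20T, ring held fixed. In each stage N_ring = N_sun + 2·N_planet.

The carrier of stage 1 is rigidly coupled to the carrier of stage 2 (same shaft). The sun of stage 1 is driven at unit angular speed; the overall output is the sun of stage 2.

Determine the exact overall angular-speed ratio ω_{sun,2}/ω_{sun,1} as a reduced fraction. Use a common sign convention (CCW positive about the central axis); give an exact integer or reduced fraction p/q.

1026/1003

Stage 1: N_ring = 38 + 2·21 = 80
Stage 1: 38(ω_s−ω_c) = −80(ω_r−ω_c),  ω_r=0, ω_s=1
Stage 1: 38(1−ω_c) = −80(0−ω_c)  ⇒  118ω_c = 38  ⇒  ω_c = 19/59
  ⇒ ω_c¹/ω_s¹ = 19/59
Stage 2: N_ring = 34 + 2·20 = 74
Stage 2: 34(ω_s−ω_c) = −74(ω_r−ω_c),  ω_r=0, ω_c=1
Stage 2: ω_s = 1 − (74/34)(0−1) = 54/17
  ⇒ ω_s²/ω_c² = 54/17
Coupling ω_c² = ω_c¹ ⇒ overall = 19/59 × 54/17 = 1026/1003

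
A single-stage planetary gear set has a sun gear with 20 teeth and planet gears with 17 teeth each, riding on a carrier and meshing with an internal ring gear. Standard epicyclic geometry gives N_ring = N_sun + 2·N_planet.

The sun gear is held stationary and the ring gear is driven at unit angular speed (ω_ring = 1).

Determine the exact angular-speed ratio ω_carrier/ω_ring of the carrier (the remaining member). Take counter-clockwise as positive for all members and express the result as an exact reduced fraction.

N_ring = 20 + 2·17 = 54
20(ω_s−ω_c) = −54(ω_r−ω_c),  ω_s=0, ω_r=1
20(0−ω_c) = −54(1−ω_c)  ⇒  74ω_c = 54  ⇒  ω_c = 27/37
ω_c/ω_r = 27/37

27/37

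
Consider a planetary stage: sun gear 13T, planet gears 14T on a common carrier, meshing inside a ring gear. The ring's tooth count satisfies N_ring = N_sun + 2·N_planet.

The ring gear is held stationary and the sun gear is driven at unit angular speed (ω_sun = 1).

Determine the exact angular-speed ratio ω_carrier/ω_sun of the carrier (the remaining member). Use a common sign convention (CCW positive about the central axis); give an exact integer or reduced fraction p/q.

13/54

N_ring = 13 + 2·14 = 41
13(ω_s−ω_c) = −41(ω_r−ω_c),  ω_r=0, ω_s=1
13(1−ω_c) = −41(0−ω_c)  ⇒  54ω_c = 13  ⇒  ω_c = 13/54
ω_c/ω_s = 13/54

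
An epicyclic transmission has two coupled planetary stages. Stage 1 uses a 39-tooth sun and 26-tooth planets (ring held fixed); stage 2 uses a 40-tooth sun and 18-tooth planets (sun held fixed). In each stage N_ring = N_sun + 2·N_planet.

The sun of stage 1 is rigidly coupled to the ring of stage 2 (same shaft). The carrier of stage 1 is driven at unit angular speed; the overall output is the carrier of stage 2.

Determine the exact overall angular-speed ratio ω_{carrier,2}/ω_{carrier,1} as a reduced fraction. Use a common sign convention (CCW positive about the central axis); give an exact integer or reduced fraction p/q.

Stage 1: N_ring = 39 + 2·26 = 91
Stage 1: 39(ω_s−ω_c) = −91(ω_r−ω_c),  ω_r=0, ω_c=1
Stage 1: ω_s = 1 − (91/39)(0−1) = 10/3
  ⇒ ω_s¹/ω_c¹ = 10/3
Stage 2: N_ring = 40 + 2·18 = 76
Stage 2: 40(ω_s−ω_c) = −76(ω_r−ω_c),  ω_s=0, ω_r=1
Stage 2: 40(0−ω_c) = −76(1−ω_c)  ⇒  116ω_c = 76  ⇒  ω_c = 19/29
  ⇒ ω_c²/ω_r² = 19/29
Coupling ω_r² = ω_s¹ ⇒ overall = 10/3 × 19/29 = 190/87

190/87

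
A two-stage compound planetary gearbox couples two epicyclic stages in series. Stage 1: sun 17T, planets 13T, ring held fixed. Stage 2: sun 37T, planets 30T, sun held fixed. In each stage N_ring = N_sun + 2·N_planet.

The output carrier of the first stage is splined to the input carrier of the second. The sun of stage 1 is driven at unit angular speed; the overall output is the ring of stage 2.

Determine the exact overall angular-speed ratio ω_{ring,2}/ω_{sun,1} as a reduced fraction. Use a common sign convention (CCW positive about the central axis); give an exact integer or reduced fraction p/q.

1139/2910

Stage 1: N_ring = 17 + 2·13 = 43
Stage 1: 17(ω_s−ω_c) = −43(ω_r−ω_c),  ω_r=0, ω_s=1
Stage 1: 17(1−ω_c) = −43(0−ω_c)  ⇒  60ω_c = 17  ⇒  ω_c = 17/60
  ⇒ ω_c¹/ω_s¹ = 17/60
Stage 2: N_ring = 37 + 2·30 = 97
Stage 2: 37(ω_s−ω_c) = −97(ω_r−ω_c),  ω_s=0, ω_c=1
Stage 2: ω_r = 1 − (37/97)(0−1) = 134/97
  ⇒ ω_r²/ω_c² = 134/97
Coupling ω_c² = ω_c¹ ⇒ overall = 17/60 × 134/97 = 1139/2910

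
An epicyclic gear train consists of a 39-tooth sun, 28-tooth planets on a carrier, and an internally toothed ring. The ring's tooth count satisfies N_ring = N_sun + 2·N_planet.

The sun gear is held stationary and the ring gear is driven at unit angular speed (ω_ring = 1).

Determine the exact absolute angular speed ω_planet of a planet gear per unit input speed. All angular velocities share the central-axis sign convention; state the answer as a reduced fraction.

N_ring = 39 + 2·28 = 95
39(ω_s−ω_c) = −95(ω_r−ω_c),  ω_s=0, ω_r=1
39(0−ω_c) = −95(1−ω_c)  ⇒  134ω_c = 95  ⇒  ω_c = 95/134
sun–planet: 39·(0−95/134) = −28·(ω_p−ω_c)  ⇒  ω_p−ω_c = −(39/28)·(-95/134) = 3705/3752
ω_p = 95/134 + 3705/3752 = 95/56

95/56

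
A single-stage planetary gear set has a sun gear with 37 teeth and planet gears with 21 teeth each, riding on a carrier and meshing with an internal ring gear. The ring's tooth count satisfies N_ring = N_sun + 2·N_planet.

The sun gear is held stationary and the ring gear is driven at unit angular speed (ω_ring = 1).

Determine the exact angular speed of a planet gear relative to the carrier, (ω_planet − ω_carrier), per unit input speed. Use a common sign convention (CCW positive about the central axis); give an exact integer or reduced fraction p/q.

N_ring = 37 + 2·21 = 79
37(ω_s−ω_c) = −79(ω_r−ω_c),  ω_s=0, ω_r=1
37(0−ω_c) = −79(1−ω_c)  ⇒  116ω_c = 79  ⇒  ω_c = 79/116
sun–planet: 37·(0−79/116) = −21·(ω_p−ω_c)  ⇒  ω_p−ω_c = −(37/21)·(-79/116) = 2923/2436

2923/2436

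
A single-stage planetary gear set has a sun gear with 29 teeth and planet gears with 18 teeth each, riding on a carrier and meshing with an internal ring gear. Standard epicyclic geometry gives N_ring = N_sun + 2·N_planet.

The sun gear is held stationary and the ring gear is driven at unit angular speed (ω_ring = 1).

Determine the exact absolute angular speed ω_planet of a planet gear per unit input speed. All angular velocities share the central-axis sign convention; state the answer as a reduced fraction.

N_ring = 29 + 2·18 = 65
29(ω_s−ω_c) = −65(ω_r−ω_c),  ω_s=0, ω_r=1
29(0−ω_c) = −65(1−ω_c)  ⇒  94ω_c = 65  ⇒  ω_c = 65/94
sun–planet: 29·(0−65/94) = −18·(ω_p−ω_c)  ⇒  ω_p−ω_c = −(29/18)·(-65/94) = 1885/1692
ω_p = 65/94 + 1885/1692 = 65/36

65/36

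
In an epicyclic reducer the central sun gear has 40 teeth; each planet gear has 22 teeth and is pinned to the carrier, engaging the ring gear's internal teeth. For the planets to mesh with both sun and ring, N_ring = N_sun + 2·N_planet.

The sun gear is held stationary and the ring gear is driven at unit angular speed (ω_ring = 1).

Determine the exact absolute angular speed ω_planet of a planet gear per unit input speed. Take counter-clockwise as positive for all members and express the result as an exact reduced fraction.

N_ring = 40 + 2·22 = 84
40(ω_s−ω_c) = −84(ω_r−ω_c),  ω_s=0, ω_r=1
40(0−ω_c) = −84(1−ω_c)  ⇒  124ω_c = 84  ⇒  ω_c = 21/31
sun–planet: 40·(0−21/31) = −22·(ω_p−ω_c)  ⇒  ω_p−ω_c = −(40/22)·(-21/31) = 420/341
ω_p = 21/31 + 420/341 = 21/11

21/11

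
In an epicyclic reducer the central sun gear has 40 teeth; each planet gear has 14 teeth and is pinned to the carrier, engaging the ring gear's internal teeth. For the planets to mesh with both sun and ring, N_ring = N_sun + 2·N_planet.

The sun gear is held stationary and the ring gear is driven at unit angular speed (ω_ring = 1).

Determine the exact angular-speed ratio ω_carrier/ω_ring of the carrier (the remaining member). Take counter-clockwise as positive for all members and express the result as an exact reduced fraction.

N_ring = 40 + 2·14 = 68
40(ω_s−ω_c) = −68(ω_r−ω_c),  ω_s=0, ω_r=1
40(0−ω_c) = −68(1−ω_c)  ⇒  108ω_c = 68  ⇒  ω_c = 17/27
ω_c/ω_r = 17/27

17/27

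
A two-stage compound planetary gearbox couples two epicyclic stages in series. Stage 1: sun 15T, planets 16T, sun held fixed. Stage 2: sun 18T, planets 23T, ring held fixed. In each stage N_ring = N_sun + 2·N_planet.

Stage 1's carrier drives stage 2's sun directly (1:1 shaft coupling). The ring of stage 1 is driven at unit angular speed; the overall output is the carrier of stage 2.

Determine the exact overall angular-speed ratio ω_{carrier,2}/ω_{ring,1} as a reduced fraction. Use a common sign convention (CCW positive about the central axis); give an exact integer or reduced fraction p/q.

423/2542

Stage 1: N_ring = 15 + 2·16 = 47
Stage 1: 15(ω_s−ω_c) = −47(ω_r−ω_c),  ω_s=0, ω_r=1
Stage 1: 15(0−ω_c) = −47(1−ω_c)  ⇒  62ω_c = 47  ⇒  ω_c = 47/62
  ⇒ ω_c¹/ω_r¹ = 47/62
Stage 2: N_ring = 18 + 2·23 = 64
Stage 2: 18(ω_s−ω_c) = −64(ω_r−ω_c),  ω_r=0, ω_s=1
Stage 2: 18(1−ω_c) = −64(0−ω_c)  ⇒  82ω_c = 18  ⇒  ω_c = 9/41
  ⇒ ω_c²/ω_s² = 9/41
Coupling ω_s² = ω_c¹ ⇒ overall = 47/62 × 9/41 = 423/2542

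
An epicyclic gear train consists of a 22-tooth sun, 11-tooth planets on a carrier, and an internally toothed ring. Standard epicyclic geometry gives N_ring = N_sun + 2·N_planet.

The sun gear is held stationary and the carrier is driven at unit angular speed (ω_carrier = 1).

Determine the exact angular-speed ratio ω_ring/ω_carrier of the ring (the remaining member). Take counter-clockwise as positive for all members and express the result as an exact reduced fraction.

N_ring = 22 + 2·11 = 44
22(ω_s−ω_c) = −44(ω_r−ω_c),  ω_s=0, ω_c=1
ω_r = 1 − (22/44)(0−1) = 3/2
ω_r/ω_c = 3/2

3/2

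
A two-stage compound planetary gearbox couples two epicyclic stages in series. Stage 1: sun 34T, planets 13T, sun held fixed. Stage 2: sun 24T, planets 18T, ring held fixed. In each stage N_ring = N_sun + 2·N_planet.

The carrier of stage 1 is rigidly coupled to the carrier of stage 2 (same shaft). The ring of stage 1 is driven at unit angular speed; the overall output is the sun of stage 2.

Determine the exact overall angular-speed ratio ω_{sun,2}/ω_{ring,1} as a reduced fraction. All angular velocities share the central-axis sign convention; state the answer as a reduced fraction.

105/47

Stage 1: N_ring = 34 + 2·13 = 60
Stage 1: 34(ω_s−ω_c) = −60(ω_r−ω_c),  ω_s=0, ω_r=1
Stage 1: 34(0−ω_c) = −60(1−ω_c)  ⇒  94ω_c = 60  ⇒  ω_c = 30/47
  ⇒ ω_c¹/ω_r¹ = 30/47
Stage 2: N_ring = 24 + 2·18 = 60
Stage 2: 24(ω_s−ω_c) = −60(ω_r−ω_c),  ω_r=0, ω_c=1
Stage 2: ω_s = 1 − (60/24)(0−1) = 7/2
  ⇒ ω_s²/ω_c² = 7/2
Coupling ω_c² = ω_c¹ ⇒ overall = 30/47 × 7/2 = 105/47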